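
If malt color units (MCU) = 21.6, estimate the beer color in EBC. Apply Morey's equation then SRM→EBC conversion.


SRM = 1.4922·MCU^0.6859;  EBC = SRM·1.97
SRM = 1.4922·21.6^0.6859 = 12.2780
EBC = 12.2780·1.97

24.1877 EBC


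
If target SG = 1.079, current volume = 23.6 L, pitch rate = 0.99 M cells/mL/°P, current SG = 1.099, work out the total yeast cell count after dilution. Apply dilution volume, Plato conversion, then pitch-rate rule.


V_w = V·((SG_c−1)/(SG_t−1)−1);  °P = 259 − 259/SG_t;  cells = rate·(V+V_w)·°P
V_w = 23.6·((1.099−1)/(1.079−1)−1) = 5.9747
V_final = 23.6 + 5.9747 = 29.5747
°P = 259 − 259/1.079 = 18.9629
cells = 0.99·29.5747·18.9629

555.2144 billion cells


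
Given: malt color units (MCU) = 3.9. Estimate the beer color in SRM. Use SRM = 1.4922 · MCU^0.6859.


SRM = 1.4922 · 3.9^0.6859

3.7952 SRM


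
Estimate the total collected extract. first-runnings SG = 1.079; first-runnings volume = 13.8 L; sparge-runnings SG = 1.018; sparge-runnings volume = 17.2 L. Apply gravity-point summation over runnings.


total = Σ (SG_i − 1)·1000·V_i
first = (1.079 − 1)·1000·13.8 = 1090.2000
sparge = (1.018 − 1)·1000·17.2 = 309.6000
total = 1090.2000 + 309.6000

1399.8000 gravity·L


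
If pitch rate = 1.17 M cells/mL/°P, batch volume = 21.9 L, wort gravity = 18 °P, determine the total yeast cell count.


cells (billions) = rate · V_L · °P
cells = 1.17 · 21.9 · 18

461.2140 billion cells


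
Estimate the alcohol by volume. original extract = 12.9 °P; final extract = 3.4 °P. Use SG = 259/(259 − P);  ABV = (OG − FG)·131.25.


OG = 259/(259 − 12.9) = 1.0524
FG = 259/(259 − 3.4) = 1.0133
ABV = (1.0524 − 1.0133)·131.25

5.1339 % ABV


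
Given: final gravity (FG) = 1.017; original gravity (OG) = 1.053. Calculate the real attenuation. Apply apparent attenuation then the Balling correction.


AA = (OG−FG)/(OG−1)·100;  RA = AA·0.8192
AA = (1.053 − 1.017)/(1.053 − 1)·100 = 67.9245
RA = 67.9245·0.8192

55.6438 %


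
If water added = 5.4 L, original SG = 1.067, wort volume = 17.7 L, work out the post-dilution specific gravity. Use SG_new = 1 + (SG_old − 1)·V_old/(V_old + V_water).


pts = (1.067 − 1)·1000·17.7/(17.7 + 5.4) = 51.3377
SG_new = 1 + 51.3377/1000

1.0513


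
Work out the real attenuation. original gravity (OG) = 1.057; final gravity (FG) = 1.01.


AA = (OG−FG)/(OG−1)·100;  RA = AA·0.8192
AA = (1.057 − 1.01)/(1.057 − 1)·100 = 82.4561
RA = 82.4561·0.8192

67.5481 %


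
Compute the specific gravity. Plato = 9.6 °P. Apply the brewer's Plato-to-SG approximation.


SG = 259/(259 − P)
SG = 259/(259 − 9.6)

1.0385


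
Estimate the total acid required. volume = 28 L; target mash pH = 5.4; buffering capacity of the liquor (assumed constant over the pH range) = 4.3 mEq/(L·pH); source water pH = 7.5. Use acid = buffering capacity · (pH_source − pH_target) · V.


acid = 4.3 · (7.5 − 5.4) · 28

252.8400 mEq


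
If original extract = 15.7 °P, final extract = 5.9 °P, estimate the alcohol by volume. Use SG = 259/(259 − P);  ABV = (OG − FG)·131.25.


OG = 259/(259 − 15.7) = 1.0645
FG = 259/(259 − 5.9) = 1.0233
ABV = (1.0645 − 1.0233)·131.25

5.4099 % ABV


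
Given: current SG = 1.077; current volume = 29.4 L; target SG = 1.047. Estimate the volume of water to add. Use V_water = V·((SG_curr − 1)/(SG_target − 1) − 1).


V_water = 29.4·((1.077 − 1)/(1.047 − 1) − 1)

18.7660 L


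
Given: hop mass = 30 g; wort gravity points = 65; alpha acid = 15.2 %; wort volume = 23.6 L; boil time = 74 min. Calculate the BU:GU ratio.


U = 1.65·0.000125^(GP/1000)·(1−e^(−0.04t))/4.15;  IBU = (α/100)·m·U·1000/V;  BU:GU = IBU/GP
U = 1.65·0.000125^(65/1000)·(1−e^(−0.04·74))/4.15 = 0.2102
IBU = (15.2/100)·30·0.2102·1000/23.6 = 40.6143
BU:GU = 40.6143/65

0.6248


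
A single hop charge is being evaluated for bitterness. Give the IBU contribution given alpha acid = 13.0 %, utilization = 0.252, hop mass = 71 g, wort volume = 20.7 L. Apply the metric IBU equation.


IBU = (α/100)·mass·U·1000 / V
IBU = (13.0/100)·71·0.252·1000 / 20.7

112.3652 IBU


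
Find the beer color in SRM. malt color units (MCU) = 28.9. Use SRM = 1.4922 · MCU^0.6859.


SRM = 1.4922 · 28.9^0.6859

14.9919 SRM


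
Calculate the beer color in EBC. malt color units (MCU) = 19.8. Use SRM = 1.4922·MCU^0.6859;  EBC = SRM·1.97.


SRM = 1.4922·19.8^0.6859 = 11.5667
EBC = 11.5667·1.97

22.7864 EBC


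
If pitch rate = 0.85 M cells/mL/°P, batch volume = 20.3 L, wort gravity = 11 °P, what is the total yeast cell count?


cells (billions) = rate · V_L · °P
cells = 0.85 · 20.3 · 11

189.8050 billion cells


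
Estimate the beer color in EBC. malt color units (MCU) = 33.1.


SRM = 1.4922·MCU^0.6859;  EBC = SRM·1.97
SRM = 1.4922·33.1^0.6859 = 16.4542
EBC = 16.4542·1.97

32.4148 EBC


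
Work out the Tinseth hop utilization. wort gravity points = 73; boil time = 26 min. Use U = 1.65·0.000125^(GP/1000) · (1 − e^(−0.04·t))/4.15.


bigness = 1.65·0.000125^(73/1000) = 0.8562
boil_factor = (1 − e^(−0.04·26))/4.15 = 0.1558
U = 0.8562 · 0.1558

0.1334


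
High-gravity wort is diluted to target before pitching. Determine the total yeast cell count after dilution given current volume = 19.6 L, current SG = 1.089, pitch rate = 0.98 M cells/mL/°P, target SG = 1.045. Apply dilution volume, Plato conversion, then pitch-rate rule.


V_w = V·((SG_c−1)/(SG_t−1)−1);  °P = 259 − 259/SG_t;  cells = rate·(V+V_w)·°P
V_w = 19.6·((1.089−1)/(1.045−1)−1) = 19.1644
V_final = 19.6 + 19.1644 = 38.7644
°P = 259 − 259/1.045 = 11.1531
cells = 0.98·38.7644·11.1531

423.6972 billion cells


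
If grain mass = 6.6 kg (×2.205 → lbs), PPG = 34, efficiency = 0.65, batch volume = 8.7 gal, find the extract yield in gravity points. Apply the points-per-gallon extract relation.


points = lbs × PPG × eff / vol
lbs = 6.6 × 2.205 = 14.5530
points = 14.5530 × 34 × 0.65 / 8.7

36.9680 points


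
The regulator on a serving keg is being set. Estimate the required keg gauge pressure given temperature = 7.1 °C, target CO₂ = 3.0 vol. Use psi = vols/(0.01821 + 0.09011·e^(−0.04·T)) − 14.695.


psi = 3.0/(0.01821 + 0.09011·e^(−0.04·7.1)) − 14.695

20.1718 psi


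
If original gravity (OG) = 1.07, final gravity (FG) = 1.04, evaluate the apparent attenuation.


AA = (OG − FG)/(OG − 1) · 100
AA = (1.07 − 1.04)/(1.07 − 1) · 100

42.8571 %


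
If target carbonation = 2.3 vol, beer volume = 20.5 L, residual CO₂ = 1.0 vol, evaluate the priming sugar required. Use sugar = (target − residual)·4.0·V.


sugar = (2.3 − 1.0)·4.0·20.5

106.6000 g


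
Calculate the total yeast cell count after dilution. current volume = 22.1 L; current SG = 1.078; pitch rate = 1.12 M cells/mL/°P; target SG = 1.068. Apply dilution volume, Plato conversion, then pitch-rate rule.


V_w = V·((SG_c−1)/(SG_t−1)−1);  °P = 259 − 259/SG_t;  cells = rate·(V+V_w)·°P
V_w = 22.1·((1.078−1)/(1.068−1)−1) = 3.2500
V_final = 22.1 + 3.2500 = 25.3500
°P = 259 − 259/1.068 = 16.4906
cells = 1.12·25.3500·16.4906

468.2022 billion cells


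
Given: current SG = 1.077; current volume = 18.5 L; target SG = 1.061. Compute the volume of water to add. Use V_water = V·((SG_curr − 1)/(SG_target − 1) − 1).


V_water = 18.5·((1.077 − 1)/(1.061 − 1) − 1)

4.8525 L


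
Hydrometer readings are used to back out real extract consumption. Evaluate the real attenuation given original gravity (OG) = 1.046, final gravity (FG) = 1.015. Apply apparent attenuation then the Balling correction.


AA = (OG−FG)/(OG−1)·100;  RA = AA·0.8192
AA = (1.046 − 1.015)/(1.046 − 1)·100 = 67.3913
RA = 67.3913·0.8192

55.2070 %


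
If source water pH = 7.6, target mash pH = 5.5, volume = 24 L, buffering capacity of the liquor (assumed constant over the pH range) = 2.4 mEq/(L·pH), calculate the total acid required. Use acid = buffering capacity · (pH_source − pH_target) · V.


acid = 2.4 · (7.6 − 5.5) · 24

120.9600 mEq


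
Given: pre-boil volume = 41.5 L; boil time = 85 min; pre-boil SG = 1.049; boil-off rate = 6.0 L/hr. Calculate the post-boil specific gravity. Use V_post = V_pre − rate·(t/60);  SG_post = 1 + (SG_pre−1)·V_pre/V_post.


V_post = 41.5 − 6.0·(85/60) = 33.0000
SG_post = 1 + (1.049 − 1)·41.5/33.0000

1.0616


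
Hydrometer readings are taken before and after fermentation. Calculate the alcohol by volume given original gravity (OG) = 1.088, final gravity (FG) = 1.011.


ABV = (OG − FG) · 131.25
ABV = (1.088 − 1.011) · 131.25

10.1063 % ABV


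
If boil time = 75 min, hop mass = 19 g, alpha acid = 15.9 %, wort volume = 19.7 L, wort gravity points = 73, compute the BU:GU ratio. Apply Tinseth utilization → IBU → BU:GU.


U = 1.65·0.000125^(GP/1000)·(1−e^(−0.04t))/4.15;  IBU = (α/100)·m·U·1000/V;  BU:GU = IBU/GP
U = 1.65·0.000125^(73/1000)·(1−e^(−0.04·75))/4.15 = 0.1960
IBU = (15.9/100)·19·0.1960·1000/19.7 = 30.0619
BU:GU = 30.0619/73

0.4118


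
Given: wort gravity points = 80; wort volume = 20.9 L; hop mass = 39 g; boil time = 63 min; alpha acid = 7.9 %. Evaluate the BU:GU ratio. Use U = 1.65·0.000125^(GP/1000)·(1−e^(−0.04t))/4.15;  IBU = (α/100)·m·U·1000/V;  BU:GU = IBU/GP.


U = 1.65·0.000125^(80/1000)·(1−e^(−0.04·63))/4.15 = 0.1781
IBU = (7.9/100)·39·0.1781·1000/20.9 = 26.2606
BU:GU = 26.2606/80

0.3283


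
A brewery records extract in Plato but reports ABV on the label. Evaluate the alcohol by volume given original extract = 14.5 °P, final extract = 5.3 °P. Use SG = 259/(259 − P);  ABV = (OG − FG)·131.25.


OG = 259/(259 − 14.5) = 1.0593
FG = 259/(259 − 5.3) = 1.0209
ABV = (1.0593 − 1.0209)·131.25

5.0418 % ABV


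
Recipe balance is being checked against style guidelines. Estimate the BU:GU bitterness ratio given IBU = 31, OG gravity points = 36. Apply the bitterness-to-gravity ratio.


BU:GU = IBU / OG_points
BU:GU = 31 / 36

0.8611


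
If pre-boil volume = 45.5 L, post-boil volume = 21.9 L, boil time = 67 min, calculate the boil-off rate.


rate = (V_pre − V_post) / (t_min/60)
rate = (45.5 − 21.9) / (67/60)

21.1343 L/hr


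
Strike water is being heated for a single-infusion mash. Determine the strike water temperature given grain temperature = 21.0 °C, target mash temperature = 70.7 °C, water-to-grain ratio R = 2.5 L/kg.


T_strike = (0.41/R)·(T_mash − T_grain) + T_mash
T_strike = (0.41/2.5)·(70.7 − 21.0) + 70.7

78.8508 °C


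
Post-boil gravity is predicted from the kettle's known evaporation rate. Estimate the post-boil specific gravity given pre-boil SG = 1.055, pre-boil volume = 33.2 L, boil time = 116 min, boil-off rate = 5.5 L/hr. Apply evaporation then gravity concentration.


V_post = V_pre − rate·(t/60);  SG_post = 1 + (SG_pre−1)·V_pre/V_post
V_post = 33.2 − 5.5·(116/60) = 22.5667
SG_post = 1 + (1.055 − 1)·33.2/22.5667

1.0809


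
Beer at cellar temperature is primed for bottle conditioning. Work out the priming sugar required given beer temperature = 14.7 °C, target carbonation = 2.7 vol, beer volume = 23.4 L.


residual = 14.695·(0.01821 + 0.09011·e^(−0.04·T));  sugar = (target − residual)·4.0·V
residual = 14.695·(0.01821 + 0.09011·e^(−0.04·14.7)) = 1.0031
sugar = (2.7 − 1.0031)·4.0·23.4

158.8311 g


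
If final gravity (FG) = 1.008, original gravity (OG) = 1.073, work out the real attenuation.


AA = (OG−FG)/(OG−1)·100;  RA = AA·0.8192
AA = (1.073 − 1.008)/(1.073 − 1)·100 = 89.0411
RA = 89.0411·0.8192

72.9425 %


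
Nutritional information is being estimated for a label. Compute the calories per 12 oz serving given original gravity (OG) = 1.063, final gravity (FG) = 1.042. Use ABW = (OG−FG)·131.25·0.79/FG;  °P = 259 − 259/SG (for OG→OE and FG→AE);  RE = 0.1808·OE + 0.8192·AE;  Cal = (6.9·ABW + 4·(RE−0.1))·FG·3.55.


ABW = (1.063 − 1.042)·131.25·0.79/1.042 = 2.0897
OE = 259 − 259/1.063 = 15.3500 °P
AE = 259 − 259/1.042 = 10.4395 °P
RE = 0.1808·15.3500 + 0.8192·10.4395 = 11.3273 °P
Cal = (6.9·2.0897 + 4·(11.3273−0.1))·1.042·3.55

219.4606 kcal


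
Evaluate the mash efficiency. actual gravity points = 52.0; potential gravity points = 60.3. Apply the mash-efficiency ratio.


efficiency = actual / potential × 100
efficiency = 52.0 / 60.3 × 100

86.2355 %


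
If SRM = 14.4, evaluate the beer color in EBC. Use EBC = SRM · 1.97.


EBC = 14.4 · 1.97

28.3680 EBC


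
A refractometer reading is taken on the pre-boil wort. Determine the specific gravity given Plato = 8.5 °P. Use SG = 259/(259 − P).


SG = 259/(259 − 8.5)

1.0339


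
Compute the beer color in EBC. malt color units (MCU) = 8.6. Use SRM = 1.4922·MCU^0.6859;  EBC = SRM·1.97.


SRM = 1.4922·8.6^0.6859 = 6.5283
EBC = 6.5283·1.97

12.8607 EBC


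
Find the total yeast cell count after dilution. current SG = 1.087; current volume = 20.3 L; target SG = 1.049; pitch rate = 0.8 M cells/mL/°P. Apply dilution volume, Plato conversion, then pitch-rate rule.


V_w = V·((SG_c−1)/(SG_t−1)−1);  °P = 259 − 259/SG_t;  cells = rate·(V+V_w)·°P
V_w = 20.3·((1.087−1)/(1.049−1)−1) = 15.7429
V_final = 20.3 + 15.7429 = 36.0429
°P = 259 − 259/1.049 = 12.0982
cells = 0.8·36.0429·12.0982

348.8426 billion cells


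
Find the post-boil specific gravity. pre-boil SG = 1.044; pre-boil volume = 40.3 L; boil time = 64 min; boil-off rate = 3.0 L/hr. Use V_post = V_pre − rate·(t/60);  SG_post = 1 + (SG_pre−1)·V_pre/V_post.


V_post = 40.3 − 3.0·(64/60) = 37.1000
SG_post = 1 + (1.044 − 1)·40.3/37.1000

1.0478


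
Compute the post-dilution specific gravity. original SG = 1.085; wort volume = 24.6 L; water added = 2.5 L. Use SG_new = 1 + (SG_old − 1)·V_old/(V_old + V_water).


pts = (1.085 − 1)·1000·24.6/(24.6 + 2.5) = 77.1587
SG_new = 1 + 77.1587/1000

1.0772


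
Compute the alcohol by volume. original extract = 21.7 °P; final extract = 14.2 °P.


SG = 259/(259 − P);  ABV = (OG − FG)·131.25
OG = 259/(259 − 21.7) = 1.0914
FG = 259/(259 − 14.2) = 1.0580
ABV = (1.0914 − 1.0580)·131.25

4.3889 % ABV


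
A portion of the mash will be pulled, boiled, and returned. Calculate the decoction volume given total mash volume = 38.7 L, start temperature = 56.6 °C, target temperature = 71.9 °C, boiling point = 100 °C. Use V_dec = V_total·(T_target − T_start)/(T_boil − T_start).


V_dec = 38.7·(71.9 − 56.6)/(100 − 56.6)

13.6431 L


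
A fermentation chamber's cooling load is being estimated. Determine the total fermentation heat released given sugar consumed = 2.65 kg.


Q = m_sugar · 590 kJ/kg
Q = 2.65 · 590

1563.5000 kJ


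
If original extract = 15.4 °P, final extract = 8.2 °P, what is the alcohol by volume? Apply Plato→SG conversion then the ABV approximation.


SG = 259/(259 − P);  ABV = (OG − FG)·131.25
OG = 259/(259 − 15.4) = 1.0632
FG = 259/(259 − 8.2) = 1.0327
ABV = (1.0632 − 1.0327)·131.25

4.0061 % ABV


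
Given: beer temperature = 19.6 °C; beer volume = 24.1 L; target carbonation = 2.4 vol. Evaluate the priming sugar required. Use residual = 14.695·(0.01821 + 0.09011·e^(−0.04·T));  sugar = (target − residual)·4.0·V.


residual = 14.695·(0.01821 + 0.09011·e^(−0.04·19.6)) = 0.8722
sugar = (2.4 − 0.8722)·4.0·24.1

147.2820 g


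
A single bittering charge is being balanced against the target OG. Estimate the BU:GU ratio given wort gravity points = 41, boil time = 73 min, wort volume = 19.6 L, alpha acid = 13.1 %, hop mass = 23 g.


U = 1.65·0.000125^(GP/1000)·(1−e^(−0.04t))/4.15;  IBU = (α/100)·m·U·1000/V;  BU:GU = IBU/GP
U = 1.65·0.000125^(41/1000)·(1−e^(−0.04·73))/4.15 = 0.2602
IBU = (13.1/100)·23·0.2602·1000/19.6 = 40.0013
BU:GU = 40.0013/41

0.9756


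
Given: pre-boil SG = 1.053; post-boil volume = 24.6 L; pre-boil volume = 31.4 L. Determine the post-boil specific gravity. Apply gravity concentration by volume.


SG_post = 1 + (SG_pre − 1)·V_pre/V_post
pts_pre = (1.053 − 1)·1000 = 53.0000
pts_post = 53.0000·31.4/24.6 = 67.6504
SG_post = 1 + 67.6504/1000

1.0677


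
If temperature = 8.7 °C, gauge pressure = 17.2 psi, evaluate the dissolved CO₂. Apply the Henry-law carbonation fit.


vols = (P + 14.695)·(0.01821 + 0.09011·e^(−0.04·T))
vols = (17.2 + 14.695)·(0.01821 + 0.09011·e^(−0.04·8.7))

2.6102 volumes


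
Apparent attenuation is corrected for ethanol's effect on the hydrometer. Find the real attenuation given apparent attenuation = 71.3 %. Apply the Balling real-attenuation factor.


RA = AA · 0.8192
RA = 71.3 · 0.8192

58.4090 %


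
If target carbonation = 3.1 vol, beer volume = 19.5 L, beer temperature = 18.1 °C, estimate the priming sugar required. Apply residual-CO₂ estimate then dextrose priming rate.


residual = 14.695·(0.01821 + 0.09011·e^(−0.04·T));  sugar = (target − residual)·4.0·V
residual = 14.695·(0.01821 + 0.09011·e^(−0.04·18.1)) = 0.9096
sugar = (3.1 − 0.9096)·4.0·19.5

170.8540 g


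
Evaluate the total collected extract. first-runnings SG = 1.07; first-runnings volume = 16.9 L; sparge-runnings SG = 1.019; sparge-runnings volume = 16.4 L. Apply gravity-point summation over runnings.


total = Σ (SG_i − 1)·1000·V_i
first = (1.07 − 1)·1000·16.9 = 1183.0000
sparge = (1.019 − 1)·1000·16.4 = 311.6000
total = 1183.0000 + 311.6000

1494.6000 gravity·L


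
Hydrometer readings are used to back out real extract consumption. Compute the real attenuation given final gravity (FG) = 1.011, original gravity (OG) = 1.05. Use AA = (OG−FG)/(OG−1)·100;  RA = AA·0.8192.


AA = (1.05 − 1.011)/(1.05 − 1)·100 = 78.0000
RA = 78.0000·0.8192

63.8976 %


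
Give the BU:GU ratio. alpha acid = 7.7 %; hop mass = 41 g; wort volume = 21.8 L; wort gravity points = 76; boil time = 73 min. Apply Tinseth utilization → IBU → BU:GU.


U = 1.65·0.000125^(GP/1000)·(1−e^(−0.04t))/4.15;  IBU = (α/100)·m·U·1000/V;  BU:GU = IBU/GP
U = 1.65·0.000125^(76/1000)·(1−e^(−0.04·73))/4.15 = 0.1900
IBU = (7.7/100)·41·0.1900·1000/21.8 = 27.5132
BU:GU = 27.5132/76

0.3620


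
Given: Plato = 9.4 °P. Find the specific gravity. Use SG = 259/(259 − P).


SG = 259/(259 − 9.4)

1.0377


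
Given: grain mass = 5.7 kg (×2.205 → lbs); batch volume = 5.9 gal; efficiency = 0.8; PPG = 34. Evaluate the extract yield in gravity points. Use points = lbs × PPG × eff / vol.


lbs = 5.7 × 2.205 = 12.5685
points = 12.5685 × 34 × 0.8 / 5.9

57.9429 points


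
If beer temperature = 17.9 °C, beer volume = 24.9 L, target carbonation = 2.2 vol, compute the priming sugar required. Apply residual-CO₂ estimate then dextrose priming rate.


residual = 14.695·(0.01821 + 0.09011·e^(−0.04·T));  sugar = (target − residual)·4.0·V
residual = 14.695·(0.01821 + 0.09011·e^(−0.04·17.9)) = 0.9147
sugar = (2.2 − 0.9147)·4.0·24.9

128.0139 g


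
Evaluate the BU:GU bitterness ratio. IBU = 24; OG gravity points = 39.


BU:GU = IBU / OG_points
BU:GU = 24 / 39

0.6154


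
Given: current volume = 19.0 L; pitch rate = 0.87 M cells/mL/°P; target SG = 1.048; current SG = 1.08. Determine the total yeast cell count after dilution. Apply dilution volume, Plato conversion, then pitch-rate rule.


V_w = V·((SG_c−1)/(SG_t−1)−1);  °P = 259 − 259/SG_t;  cells = rate·(V+V_w)·°P
V_w = 19.0·((1.08−1)/(1.048−1)−1) = 12.6667
V_final = 19.0 + 12.6667 = 31.6667
°P = 259 − 259/1.048 = 11.8626
cells = 0.87·31.6667·11.8626

326.8145 billion cells


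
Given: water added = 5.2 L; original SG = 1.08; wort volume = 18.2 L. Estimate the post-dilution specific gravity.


SG_new = 1 + (SG_old − 1)·V_old/(V_old + V_water)
pts = (1.08 − 1)·1000·18.2/(18.2 + 5.2) = 62.2222
SG_new = 1 + 62.2222/1000

1.0622


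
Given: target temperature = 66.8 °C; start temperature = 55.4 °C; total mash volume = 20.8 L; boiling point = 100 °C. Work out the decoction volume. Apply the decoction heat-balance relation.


V_dec = V_total·(T_target − T_start)/(T_boil − T_start)
V_dec = 20.8·(66.8 − 55.4)/(100 − 55.4)

5.3166 L


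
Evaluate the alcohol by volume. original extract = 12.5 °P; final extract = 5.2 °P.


SG = 259/(259 − P);  ABV = (OG − FG)·131.25
OG = 259/(259 − 12.5) = 1.0507
FG = 259/(259 − 5.2) = 1.0205
ABV = (1.0507 − 1.0205)·131.25

3.9666 % ABV


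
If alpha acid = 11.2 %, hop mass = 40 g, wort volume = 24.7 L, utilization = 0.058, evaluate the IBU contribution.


IBU = (α/100)·mass·U·1000 / V
IBU = (11.2/100)·40·0.058·1000 / 24.7

10.5198 IBU


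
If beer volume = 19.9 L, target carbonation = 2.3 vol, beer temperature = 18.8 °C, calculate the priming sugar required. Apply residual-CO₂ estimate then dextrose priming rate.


residual = 14.695·(0.01821 + 0.09011·e^(−0.04·T));  sugar = (target − residual)·4.0·V
residual = 14.695·(0.01821 + 0.09011·e^(−0.04·18.8)) = 0.8918
sugar = (2.3 − 0.8918)·4.0·19.9

112.0897 g


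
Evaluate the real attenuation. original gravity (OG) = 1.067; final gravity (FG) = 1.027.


AA = (OG−FG)/(OG−1)·100;  RA = AA·0.8192
AA = (1.067 − 1.027)/(1.067 − 1)·100 = 59.7015
RA = 59.7015·0.8192

48.9075 %


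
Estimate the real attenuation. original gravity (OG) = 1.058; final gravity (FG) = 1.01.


AA = (OG−FG)/(OG−1)·100;  RA = AA·0.8192
AA = (1.058 − 1.01)/(1.058 − 1)·100 = 82.7586
RA = 82.7586·0.8192

67.7959 %


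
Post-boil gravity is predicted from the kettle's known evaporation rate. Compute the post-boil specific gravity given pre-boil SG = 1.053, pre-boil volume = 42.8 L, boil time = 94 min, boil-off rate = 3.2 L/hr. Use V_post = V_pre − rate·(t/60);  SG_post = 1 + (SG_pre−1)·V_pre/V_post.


V_post = 42.8 − 3.2·(94/60) = 37.7867
SG_post = 1 + (1.053 − 1)·42.8/37.7867

1.0600


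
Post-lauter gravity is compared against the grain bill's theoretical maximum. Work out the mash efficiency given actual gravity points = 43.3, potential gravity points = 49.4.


efficiency = actual / potential × 100
efficiency = 43.3 / 49.4 × 100

87.6518 %


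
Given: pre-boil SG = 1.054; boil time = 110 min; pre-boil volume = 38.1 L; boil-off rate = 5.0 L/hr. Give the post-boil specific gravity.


V_post = V_pre − rate·(t/60);  SG_post = 1 + (SG_pre−1)·V_pre/V_post
V_post = 38.1 − 5.0·(110/60) = 28.9333
SG_post = 1 + (1.054 − 1)·38.1/28.9333

1.0711


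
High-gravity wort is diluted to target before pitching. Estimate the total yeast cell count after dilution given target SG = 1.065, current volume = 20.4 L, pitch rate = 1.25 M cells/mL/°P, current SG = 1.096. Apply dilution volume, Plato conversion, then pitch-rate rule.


V_w = V·((SG_c−1)/(SG_t−1)−1);  °P = 259 − 259/SG_t;  cells = rate·(V+V_w)·°P
V_w = 20.4·((1.096−1)/(1.065−1)−1) = 9.7292
V_final = 20.4 + 9.7292 = 30.1292
°P = 259 − 259/1.065 = 15.8075
cells = 1.25·30.1292·15.8075

595.3352 billion cells


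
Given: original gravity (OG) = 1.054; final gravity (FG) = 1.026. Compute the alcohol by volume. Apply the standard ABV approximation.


ABV = (OG − FG) · 131.25
ABV = (1.054 − 1.026) · 131.25

3.6750 % ABV


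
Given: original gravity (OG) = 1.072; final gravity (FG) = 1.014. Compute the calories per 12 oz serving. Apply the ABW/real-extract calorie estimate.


ABW = (OG−FG)·131.25·0.79/FG;  °P = 259 − 259/SG (for OG→OE and FG→AE);  RE = 0.1808·OE + 0.8192·AE;  Cal = (6.9·ABW + 4·(RE−0.1))·FG·3.55
ABW = (1.072 − 1.014)·131.25·0.79/1.014 = 5.9308
OE = 259 − 259/1.072 = 17.3955 °P
AE = 259 − 259/1.014 = 3.5759 °P
RE = 0.1808·17.3955 + 0.8192·3.5759 = 6.0745 °P
Cal = (6.9·5.9308 + 4·(6.0745−0.1))·1.014·3.55

233.3358 kcal


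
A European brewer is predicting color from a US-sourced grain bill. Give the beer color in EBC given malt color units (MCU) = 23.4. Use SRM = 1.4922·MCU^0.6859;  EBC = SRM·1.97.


SRM = 1.4922·23.4^0.6859 = 12.9710
EBC = 12.9710·1.97

25.5528 EBC


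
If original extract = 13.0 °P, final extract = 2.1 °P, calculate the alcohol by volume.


SG = 259/(259 − P);  ABV = (OG − FG)·131.25
OG = 259/(259 − 13.0) = 1.0528
FG = 259/(259 − 2.1) = 1.0082
ABV = (1.0528 − 1.0082)·131.25

5.8631 % ABV


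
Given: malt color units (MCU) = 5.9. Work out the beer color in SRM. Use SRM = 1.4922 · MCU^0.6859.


SRM = 1.4922 · 5.9^0.6859

5.0414 SRM


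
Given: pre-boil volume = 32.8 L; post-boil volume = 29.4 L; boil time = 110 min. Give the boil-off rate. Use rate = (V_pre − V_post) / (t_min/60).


rate = (32.8 − 29.4) / (110/60)

1.8545 L/hr


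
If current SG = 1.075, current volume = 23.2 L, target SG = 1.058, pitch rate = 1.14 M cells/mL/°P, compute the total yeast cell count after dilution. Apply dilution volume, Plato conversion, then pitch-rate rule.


V_w = V·((SG_c−1)/(SG_t−1)−1);  °P = 259 − 259/SG_t;  cells = rate·(V+V_w)·°P
V_w = 23.2·((1.075−1)/(1.058−1)−1) = 6.8000
V_final = 23.2 + 6.8000 = 30.0000
°P = 259 − 259/1.058 = 14.1985
cells = 1.14·30.0000·14.1985

485.5883 billion cells


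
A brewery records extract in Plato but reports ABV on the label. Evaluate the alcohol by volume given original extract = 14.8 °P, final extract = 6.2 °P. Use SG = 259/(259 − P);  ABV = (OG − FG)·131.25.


OG = 259/(259 − 14.8) = 1.0606
FG = 259/(259 − 6.2) = 1.0245
ABV = (1.0606 − 1.0245)·131.25

4.7356 % ABV


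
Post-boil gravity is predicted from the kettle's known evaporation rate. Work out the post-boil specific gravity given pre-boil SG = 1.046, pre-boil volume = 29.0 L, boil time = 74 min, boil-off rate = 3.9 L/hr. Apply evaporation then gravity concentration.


V_post = V_pre − rate·(t/60);  SG_post = 1 + (SG_pre−1)·V_pre/V_post
V_post = 29.0 − 3.9·(74/60) = 24.1900
SG_post = 1 + (1.046 − 1)·29.0/24.1900

1.0551


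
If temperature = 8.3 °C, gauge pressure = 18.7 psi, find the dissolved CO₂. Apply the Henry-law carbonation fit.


vols = (P + 14.695)·(0.01821 + 0.09011·e^(−0.04·T))
vols = (18.7 + 14.695)·(0.01821 + 0.09011·e^(−0.04·8.3))

2.7672 volumes


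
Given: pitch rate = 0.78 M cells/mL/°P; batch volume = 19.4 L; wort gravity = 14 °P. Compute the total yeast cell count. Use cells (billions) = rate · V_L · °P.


cells = 0.78 · 19.4 · 14

211.8480 billion cells


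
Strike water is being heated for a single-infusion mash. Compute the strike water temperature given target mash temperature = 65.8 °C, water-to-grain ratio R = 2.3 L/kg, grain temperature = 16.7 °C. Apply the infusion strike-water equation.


T_strike = (0.41/R)·(T_mash − T_grain) + T_mash
T_strike = (0.41/2.3)·(65.8 − 16.7) + 65.8

74.5526 °C


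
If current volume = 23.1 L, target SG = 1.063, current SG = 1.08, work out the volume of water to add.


V_water = V·((SG_curr − 1)/(SG_target − 1) − 1)
V_water = 23.1·((1.08 − 1)/(1.063 − 1) − 1)

6.2333 L


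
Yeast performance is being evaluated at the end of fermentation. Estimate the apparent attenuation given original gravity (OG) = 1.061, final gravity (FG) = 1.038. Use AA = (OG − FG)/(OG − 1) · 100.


AA = (1.061 − 1.038)/(1.061 − 1) · 100

37.7049 %


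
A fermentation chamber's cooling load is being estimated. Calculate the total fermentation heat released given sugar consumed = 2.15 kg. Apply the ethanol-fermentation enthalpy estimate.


Q = m_sugar · 590 kJ/kg
Q = 2.15 · 590

1268.5000 kJ


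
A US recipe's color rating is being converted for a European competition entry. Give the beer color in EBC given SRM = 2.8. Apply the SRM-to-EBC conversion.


EBC = SRM · 1.97
EBC = 2.8 · 1.97

5.5160 EBC


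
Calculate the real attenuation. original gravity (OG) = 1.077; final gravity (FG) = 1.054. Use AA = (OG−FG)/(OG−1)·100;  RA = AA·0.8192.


AA = (1.077 − 1.054)/(1.077 − 1)·100 = 29.8701
RA = 29.8701·0.8192

24.4696 %


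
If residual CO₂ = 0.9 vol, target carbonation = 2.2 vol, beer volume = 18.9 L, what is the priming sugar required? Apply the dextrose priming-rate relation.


sugar = (target − residual)·4.0·V
sugar = (2.2 − 0.9)·4.0·18.9

98.2800 g


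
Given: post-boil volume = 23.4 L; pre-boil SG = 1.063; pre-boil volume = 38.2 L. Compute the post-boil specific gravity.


SG_post = 1 + (SG_pre − 1)·V_pre/V_post
pts_pre = (1.063 − 1)·1000 = 63.0000
pts_post = 63.0000·38.2/23.4 = 102.8462
SG_post = 1 + 102.8462/1000

1.1028


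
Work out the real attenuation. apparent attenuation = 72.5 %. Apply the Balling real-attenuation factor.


RA = AA · 0.8192
RA = 72.5 · 0.8192

59.3920 %


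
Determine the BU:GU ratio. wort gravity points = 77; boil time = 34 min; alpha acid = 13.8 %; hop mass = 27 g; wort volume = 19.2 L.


U = 1.65·0.000125^(GP/1000)·(1−e^(−0.04t))/4.15;  IBU = (α/100)·m·U·1000/V;  BU:GU = IBU/GP
U = 1.65·0.000125^(77/1000)·(1−e^(−0.04·34))/4.15 = 0.1479
IBU = (13.8/100)·27·0.1479·1000/19.2 = 28.7096
BU:GU = 28.7096/77

0.3729


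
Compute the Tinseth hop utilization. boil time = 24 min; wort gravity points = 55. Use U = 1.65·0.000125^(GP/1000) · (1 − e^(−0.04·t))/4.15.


bigness = 1.65·0.000125^(55/1000) = 1.0065
boil_factor = (1 − e^(−0.04·24))/4.15 = 0.1487
U = 1.0065 · 0.1487

0.1497


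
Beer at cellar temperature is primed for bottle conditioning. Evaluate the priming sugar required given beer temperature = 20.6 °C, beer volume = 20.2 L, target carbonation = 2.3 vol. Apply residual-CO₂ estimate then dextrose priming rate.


residual = 14.695·(0.01821 + 0.09011·e^(−0.04·T));  sugar = (target − residual)·4.0·V
residual = 14.695·(0.01821 + 0.09011·e^(−0.04·20.6)) = 0.8485
sugar = (2.3 − 0.8485)·4.0·20.2

117.2834 g


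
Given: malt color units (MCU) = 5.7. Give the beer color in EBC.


SRM = 1.4922·MCU^0.6859;  EBC = SRM·1.97
SRM = 1.4922·5.7^0.6859 = 4.9236
EBC = 4.9236·1.97

9.6995 EBC


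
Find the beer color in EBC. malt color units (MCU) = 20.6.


SRM = 1.4922·MCU^0.6859;  EBC = SRM·1.97
SRM = 1.4922·20.6^0.6859 = 11.8853
EBC = 11.8853·1.97

23.4140 EBC


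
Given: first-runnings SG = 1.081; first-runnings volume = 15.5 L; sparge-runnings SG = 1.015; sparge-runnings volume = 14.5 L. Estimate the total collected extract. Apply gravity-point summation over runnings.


total = Σ (SG_i − 1)·1000·V_i
first = (1.081 − 1)·1000·15.5 = 1255.5000
sparge = (1.015 − 1)·1000·14.5 = 217.5000
total = 1255.5000 + 217.5000

1473.0000 gravity·L


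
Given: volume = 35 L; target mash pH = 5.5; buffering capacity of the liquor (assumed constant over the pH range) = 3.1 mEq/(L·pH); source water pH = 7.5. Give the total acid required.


acid = buffering capacity · (pH_source − pH_target) · V
acid = 3.1 · (7.5 − 5.5) · 35

217.0000 mEq


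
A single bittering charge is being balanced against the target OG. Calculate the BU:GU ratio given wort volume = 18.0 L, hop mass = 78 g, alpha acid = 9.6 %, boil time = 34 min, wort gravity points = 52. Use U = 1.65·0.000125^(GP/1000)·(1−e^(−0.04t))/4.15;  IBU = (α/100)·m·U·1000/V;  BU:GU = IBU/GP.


U = 1.65·0.000125^(52/1000)·(1−e^(−0.04·34))/4.15 = 0.1852
IBU = (9.6/100)·78·0.1852·1000/18.0 = 77.0470
BU:GU = 77.0470/52

1.4817


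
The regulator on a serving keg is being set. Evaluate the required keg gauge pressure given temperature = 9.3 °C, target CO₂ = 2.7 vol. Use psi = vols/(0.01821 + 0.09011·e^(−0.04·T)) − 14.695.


psi = 2.7/(0.01821 + 0.09011·e^(−0.04·9.3)) − 14.695

18.9173 psi


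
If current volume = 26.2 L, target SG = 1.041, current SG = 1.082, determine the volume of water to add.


V_water = V·((SG_curr − 1)/(SG_target − 1) − 1)
V_water = 26.2·((1.082 − 1)/(1.041 − 1) − 1)

26.2000 L


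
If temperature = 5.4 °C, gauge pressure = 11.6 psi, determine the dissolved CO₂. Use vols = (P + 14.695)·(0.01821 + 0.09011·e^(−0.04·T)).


vols = (11.6 + 14.695)·(0.01821 + 0.09011·e^(−0.04·5.4))

2.3880 volumes


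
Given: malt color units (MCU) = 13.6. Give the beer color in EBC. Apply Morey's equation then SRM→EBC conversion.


SRM = 1.4922·MCU^0.6859;  EBC = SRM·1.97
SRM = 1.4922·13.6^0.6859 = 8.9397
EBC = 8.9397·1.97

17.6111 EBC


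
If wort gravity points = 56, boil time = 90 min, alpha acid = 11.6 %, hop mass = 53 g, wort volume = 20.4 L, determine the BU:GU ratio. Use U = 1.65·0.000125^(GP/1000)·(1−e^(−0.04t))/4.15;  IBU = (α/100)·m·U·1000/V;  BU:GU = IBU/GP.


U = 1.65·0.000125^(56/1000)·(1−e^(−0.04·90))/4.15 = 0.2338
IBU = (11.6/100)·53·0.2338·1000/20.4 = 70.4587
BU:GU = 70.4587/56

1.2582


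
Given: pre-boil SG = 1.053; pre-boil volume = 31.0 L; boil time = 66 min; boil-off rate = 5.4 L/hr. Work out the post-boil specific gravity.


V_post = V_pre − rate·(t/60);  SG_post = 1 + (SG_pre−1)·V_pre/V_post
V_post = 31.0 − 5.4·(66/60) = 25.0600
SG_post = 1 + (1.053 − 1)·31.0/25.0600

1.0656


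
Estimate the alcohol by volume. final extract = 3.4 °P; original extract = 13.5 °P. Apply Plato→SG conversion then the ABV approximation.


SG = 259/(259 − P);  ABV = (OG − FG)·131.25
OG = 259/(259 − 13.5) = 1.0550
FG = 259/(259 − 3.4) = 1.0133
ABV = (1.0550 − 1.0133)·131.25

5.4715 % ABV


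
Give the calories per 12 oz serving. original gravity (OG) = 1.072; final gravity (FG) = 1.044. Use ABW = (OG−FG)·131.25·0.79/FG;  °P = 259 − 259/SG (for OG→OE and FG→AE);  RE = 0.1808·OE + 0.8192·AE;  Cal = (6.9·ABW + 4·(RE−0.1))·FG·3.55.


ABW = (1.072 − 1.044)·131.25·0.79/1.044 = 2.7809
OE = 259 − 259/1.072 = 17.3955 °P
AE = 259 − 259/1.044 = 10.9157 °P
RE = 0.1808·17.3955 + 0.8192·10.9157 = 12.0873 °P
Cal = (6.9·2.7809 + 4·(12.0873−0.1))·1.044·3.55

248.8238 kcal


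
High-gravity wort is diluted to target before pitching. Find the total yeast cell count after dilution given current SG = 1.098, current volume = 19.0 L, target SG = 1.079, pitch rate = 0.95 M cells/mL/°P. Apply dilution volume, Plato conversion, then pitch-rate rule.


V_w = V·((SG_c−1)/(SG_t−1)−1);  °P = 259 − 259/SG_t;  cells = rate·(V+V_w)·°P
V_w = 19.0·((1.098−1)/(1.079−1)−1) = 4.5696
V_final = 19.0 + 4.5696 = 23.5696
°P = 259 − 259/1.079 = 18.9629
cells = 0.95·23.5696·18.9629

424.6016 billion cells


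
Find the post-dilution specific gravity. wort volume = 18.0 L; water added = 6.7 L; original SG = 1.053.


SG_new = 1 + (SG_old − 1)·V_old/(V_old + V_water)
pts = (1.053 − 1)·1000·18.0/(18.0 + 6.7) = 38.6235
SG_new = 1 + 38.6235/1000

1.0386


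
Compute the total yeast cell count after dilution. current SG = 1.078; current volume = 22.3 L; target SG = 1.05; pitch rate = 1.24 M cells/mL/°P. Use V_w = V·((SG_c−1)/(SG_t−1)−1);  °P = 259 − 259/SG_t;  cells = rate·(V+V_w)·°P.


V_w = 22.3·((1.078−1)/(1.05−1)−1) = 12.4880
V_final = 22.3 + 12.4880 = 34.7880
°P = 259 − 259/1.05 = 12.3333
cells = 1.24·34.7880·12.3333

532.0245 billion cells


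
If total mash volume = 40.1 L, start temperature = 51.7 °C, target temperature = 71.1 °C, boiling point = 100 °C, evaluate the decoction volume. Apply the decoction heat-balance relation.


V_dec = V_total·(T_target − T_start)/(T_boil − T_start)
V_dec = 40.1·(71.1 − 51.7)/(100 − 51.7)

16.1064 L


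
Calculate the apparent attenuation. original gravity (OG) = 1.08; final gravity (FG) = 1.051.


AA = (OG − FG)/(OG − 1) · 100
AA = (1.08 − 1.051)/(1.08 − 1) · 100

36.2500 %


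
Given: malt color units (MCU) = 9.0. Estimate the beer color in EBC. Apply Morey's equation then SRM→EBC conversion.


SRM = 1.4922·MCU^0.6859;  EBC = SRM·1.97
SRM = 1.4922·9.0^0.6859 = 6.7351
EBC = 6.7351·1.97

13.2681 EBC


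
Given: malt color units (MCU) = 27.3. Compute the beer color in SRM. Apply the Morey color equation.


SRM = 1.4922 · MCU^0.6859
SRM = 1.4922 · 27.3^0.6859

14.4175 SRM


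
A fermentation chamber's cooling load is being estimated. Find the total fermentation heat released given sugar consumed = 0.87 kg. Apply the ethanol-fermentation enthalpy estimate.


Q = m_sugar · 590 kJ/kg
Q = 0.87 · 590

513.3000 kJ


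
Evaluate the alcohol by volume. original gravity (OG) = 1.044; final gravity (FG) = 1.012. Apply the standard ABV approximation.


ABV = (OG − FG) · 131.25
ABV = (1.044 − 1.012) · 131.25

4.2000 % ABV


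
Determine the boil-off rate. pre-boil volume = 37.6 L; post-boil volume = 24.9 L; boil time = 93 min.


rate = (V_pre − V_post) / (t_min/60)
rate = (37.6 − 24.9) / (93/60)

8.1935 L/hr


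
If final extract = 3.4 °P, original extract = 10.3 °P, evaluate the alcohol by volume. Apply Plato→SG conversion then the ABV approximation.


SG = 259/(259 − P);  ABV = (OG − FG)·131.25
OG = 259/(259 − 10.3) = 1.0414
FG = 259/(259 − 3.4) = 1.0133
ABV = (1.0414 − 1.0133)·131.25

3.6899 % ABV


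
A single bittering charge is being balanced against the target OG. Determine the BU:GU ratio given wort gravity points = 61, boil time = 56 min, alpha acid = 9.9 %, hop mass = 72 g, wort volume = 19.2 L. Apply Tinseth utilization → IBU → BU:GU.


U = 1.65·0.000125^(GP/1000)·(1−e^(−0.04t))/4.15;  IBU = (α/100)·m·U·1000/V;  BU:GU = IBU/GP
U = 1.65·0.000125^(61/1000)·(1−e^(−0.04·56))/4.15 = 0.2053
IBU = (9.9/100)·72·0.2053·1000/19.2 = 76.2305
BU:GU = 76.2305/61

1.2497


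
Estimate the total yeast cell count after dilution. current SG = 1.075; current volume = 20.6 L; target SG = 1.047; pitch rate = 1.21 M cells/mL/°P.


V_w = V·((SG_c−1)/(SG_t−1)−1);  °P = 259 − 259/SG_t;  cells = rate·(V+V_w)·°P
V_w = 20.6·((1.075−1)/(1.047−1)−1) = 12.2723
V_final = 20.6 + 12.2723 = 32.8723
°P = 259 − 259/1.047 = 11.6266
cells = 1.21·32.8723·11.6266

462.4523 billion cells


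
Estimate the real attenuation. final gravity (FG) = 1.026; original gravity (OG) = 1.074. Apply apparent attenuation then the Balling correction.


AA = (OG−FG)/(OG−1)·100;  RA = AA·0.8192
AA = (1.074 − 1.026)/(1.074 − 1)·100 = 64.8649
RA = 64.8649·0.8192

53.1373 %


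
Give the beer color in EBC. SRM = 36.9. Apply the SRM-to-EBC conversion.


EBC = SRM · 1.97
EBC = 36.9 · 1.97

72.6930 EBC


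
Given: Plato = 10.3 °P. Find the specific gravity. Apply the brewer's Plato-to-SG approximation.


SG = 259/(259 − P)
SG = 259/(259 − 10.3)

1.0414


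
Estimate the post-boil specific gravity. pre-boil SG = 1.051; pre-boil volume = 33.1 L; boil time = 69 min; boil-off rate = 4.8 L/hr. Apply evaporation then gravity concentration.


V_post = V_pre − rate·(t/60);  SG_post = 1 + (SG_pre−1)·V_pre/V_post
V_post = 33.1 − 4.8·(69/60) = 27.5800
SG_post = 1 + (1.051 − 1)·33.1/27.5800

1.0612


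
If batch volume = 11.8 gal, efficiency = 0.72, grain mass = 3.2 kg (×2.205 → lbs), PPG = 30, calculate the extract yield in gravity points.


points = lbs × PPG × eff / vol
lbs = 3.2 × 2.205 = 7.0560
points = 7.0560 × 30 × 0.72 / 11.8

12.9161 points


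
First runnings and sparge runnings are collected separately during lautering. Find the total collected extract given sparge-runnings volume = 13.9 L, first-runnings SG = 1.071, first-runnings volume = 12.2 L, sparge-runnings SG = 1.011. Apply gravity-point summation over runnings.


total = Σ (SG_i − 1)·1000·V_i
first = (1.071 − 1)·1000·12.2 = 866.2000
sparge = (1.011 − 1)·1000·13.9 = 152.9000
total = 866.2000 + 152.9000

1019.1000 gravity·L
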